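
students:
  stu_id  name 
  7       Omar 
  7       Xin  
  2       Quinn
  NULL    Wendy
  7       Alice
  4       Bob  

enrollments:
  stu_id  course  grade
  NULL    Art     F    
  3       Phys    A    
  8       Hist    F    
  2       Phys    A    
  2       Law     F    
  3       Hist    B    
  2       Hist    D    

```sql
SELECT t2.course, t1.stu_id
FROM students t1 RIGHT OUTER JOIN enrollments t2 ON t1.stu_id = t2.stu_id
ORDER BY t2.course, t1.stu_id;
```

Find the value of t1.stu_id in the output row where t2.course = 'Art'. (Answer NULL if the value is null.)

NULL

RIGHT JOIN keeps every row from `enrollments`; unmatched rows get NULL for `students`'s columns.
Matching on t1.stu_id = t2.stu_id. A NULL in a compared column never satisfies the condition.
- stu_id=7: no matching t2 row.
- stu_id=7: no matching t2 row.
- stu_id=2: 3 matching t2 row(s), so 3 row(s) emitted.
- stu_id=NULL: no matching t2 row.
- stu_id=7: no matching t2 row.
- stu_id=4: no matching t2 row.
- 4 row(s) from t2 found no t1 partner → padded with NULL.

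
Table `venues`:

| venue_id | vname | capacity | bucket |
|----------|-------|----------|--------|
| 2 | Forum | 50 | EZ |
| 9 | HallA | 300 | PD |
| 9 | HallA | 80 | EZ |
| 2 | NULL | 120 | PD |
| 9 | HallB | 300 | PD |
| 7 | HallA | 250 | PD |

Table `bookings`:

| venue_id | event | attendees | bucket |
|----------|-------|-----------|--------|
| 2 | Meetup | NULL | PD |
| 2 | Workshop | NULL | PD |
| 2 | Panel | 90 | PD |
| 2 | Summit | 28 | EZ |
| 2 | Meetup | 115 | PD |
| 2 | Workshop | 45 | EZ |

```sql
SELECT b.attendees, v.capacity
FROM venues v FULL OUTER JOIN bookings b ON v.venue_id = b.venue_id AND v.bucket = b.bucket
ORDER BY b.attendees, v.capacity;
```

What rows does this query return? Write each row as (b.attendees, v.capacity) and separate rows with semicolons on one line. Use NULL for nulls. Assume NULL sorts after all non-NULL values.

(28, 50); (45, 50); (90, 120); (115, 120); (NULL, 80); (NULL, 120); (NULL, 120); (NULL, 250); (NULL, 300); (NULL, 300)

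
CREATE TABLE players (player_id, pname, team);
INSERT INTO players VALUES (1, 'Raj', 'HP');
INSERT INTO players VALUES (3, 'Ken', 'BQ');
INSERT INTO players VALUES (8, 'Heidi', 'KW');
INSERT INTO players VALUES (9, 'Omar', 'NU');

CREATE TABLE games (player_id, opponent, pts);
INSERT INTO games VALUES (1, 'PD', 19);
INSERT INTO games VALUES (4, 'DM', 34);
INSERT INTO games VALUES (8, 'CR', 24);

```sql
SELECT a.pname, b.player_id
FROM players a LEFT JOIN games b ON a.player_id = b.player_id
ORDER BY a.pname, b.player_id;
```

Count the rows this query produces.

4

LEFT JOIN keeps every row from `players`; unmatched rows get NULL for `games`'s columns.
Matching on a.player_id = b.player_id.
- a[0] player_id=1 → 1 match(es) in b → 1 row(s).
- a[1] player_id=3 → no match; kept with NULLs on the b side.
- a[2] player_id=8 → 1 match(es) in b → 1 row(s).
- a[3] player_id=9 → no match; kept with NULLs on the b side.
Total: 2 matched + 2 padded = 4 rows.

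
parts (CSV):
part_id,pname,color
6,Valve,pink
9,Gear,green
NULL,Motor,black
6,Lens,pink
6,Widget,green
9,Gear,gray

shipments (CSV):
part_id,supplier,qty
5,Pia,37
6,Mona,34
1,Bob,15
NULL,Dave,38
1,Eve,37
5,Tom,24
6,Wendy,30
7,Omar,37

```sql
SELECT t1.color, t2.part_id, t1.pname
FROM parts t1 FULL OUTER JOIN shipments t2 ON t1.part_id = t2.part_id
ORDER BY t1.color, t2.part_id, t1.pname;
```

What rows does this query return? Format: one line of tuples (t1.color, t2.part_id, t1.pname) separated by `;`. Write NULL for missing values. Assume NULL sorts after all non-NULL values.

FULL OUTER JOIN keeps every row from both sides; unmatched rows get NULL for the other side's columns.
Matching on t1.part_id = t2.part_id. A NULL in a compared column never satisfies the condition.
- t1 row (part_id=6): matches 2 t2 row(s) → 2 output row(s).
- t1 row (part_id=9): no match → kept, t2 columns NULL.
- t1 row (part_id=NULL): no match → kept, t2 columns NULL.
- t1 row (part_id=6): matches 2 t2 row(s) → 2 output row(s).
- t1 row (part_id=6): matches 2 t2 row(s) → 2 output row(s).
- t1 row (part_id=9): no match → kept, t2 columns NULL.
- 6 t2 row(s) had no t1 match → kept, t1 columns NULL.

(black, NULL, Motor); (gray, NULL, Gear); (green, 6, Widget); (green, 6, Widget); (green, NULL, Gear); (pink, 6, Lens); (pink, 6, Lens); (pink, 6, Valve); (pink, 6, Valve); (NULL, 1, NULL); (NULL, 1, NULL); (NULL, 5, NULL); (NULL, 5, NULL); (NULL, 7, NULL); (NULL, NULL, NULL)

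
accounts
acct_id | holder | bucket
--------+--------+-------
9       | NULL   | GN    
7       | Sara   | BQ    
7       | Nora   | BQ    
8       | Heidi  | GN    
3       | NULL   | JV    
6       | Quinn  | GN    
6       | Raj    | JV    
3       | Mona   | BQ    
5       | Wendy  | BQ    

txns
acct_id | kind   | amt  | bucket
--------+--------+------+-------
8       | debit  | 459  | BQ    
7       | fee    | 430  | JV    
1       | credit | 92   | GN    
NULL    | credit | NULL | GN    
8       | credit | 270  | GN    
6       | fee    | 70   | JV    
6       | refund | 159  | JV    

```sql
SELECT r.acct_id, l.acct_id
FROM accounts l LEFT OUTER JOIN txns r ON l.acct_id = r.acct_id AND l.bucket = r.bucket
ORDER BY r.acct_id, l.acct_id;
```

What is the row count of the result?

LEFT JOIN keeps every row from `accounts`; unmatched rows get NULL for `txns`'s columns.
Matching on l.acct_id = r.acct_id AND l.bucket = r.bucket. A NULL in a compared column never satisfies the condition.
- l[0] acct_id=9, bucket=GN → no match; kept with NULLs on the r side.
- l[1] acct_id=7, bucket=BQ → no match; kept with NULLs on the r side.
- l[2] acct_id=7, bucket=BQ → no match; kept with NULLs on the r side.
- l[3] acct_id=8, bucket=GN → 1 match(es) in r → 1 row(s).
- l[4] acct_id=3, bucket=JV → no match; kept with NULLs on the r side.
- l[5] acct_id=6, bucket=GN → no match; kept with NULLs on the r side.
- l[6] acct_id=6, bucket=JV → 2 match(es) in r → 2 row(s).
- l[7] acct_id=3, bucket=BQ → no match; kept with NULLs on the r side.
- l[8] acct_id=5, bucket=BQ → no match; kept with NULLs on the r side.
Total: 3 matched + 7 padded = 10 rows.

10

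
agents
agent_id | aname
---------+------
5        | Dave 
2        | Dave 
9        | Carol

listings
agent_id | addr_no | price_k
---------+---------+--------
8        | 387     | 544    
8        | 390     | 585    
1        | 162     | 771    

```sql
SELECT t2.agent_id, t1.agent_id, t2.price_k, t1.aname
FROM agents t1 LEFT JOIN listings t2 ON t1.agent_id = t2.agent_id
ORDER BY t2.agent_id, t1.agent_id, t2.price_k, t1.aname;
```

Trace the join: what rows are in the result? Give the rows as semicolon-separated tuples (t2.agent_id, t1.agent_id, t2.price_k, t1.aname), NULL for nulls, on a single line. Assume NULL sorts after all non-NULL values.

(NULL, 2, NULL, Dave); (NULL, 5, NULL, Dave); (NULL, 9, NULL, Carol)

LEFT JOIN keeps every row from `agents`; unmatched rows get NULL for `listings`'s columns.
Matching on t1.agent_id = t2.agent_id.
- agent_id=5: no t2 row matches, row kept with t2 columns NULL.
- agent_id=2: no t2 row matches, row kept with t2 columns NULL.
- agent_id=9: no t2 row matches, row kept with t2 columns NULL.
After projecting and ordering:
t2.agent_id | t1.agent_id | t2.price_k | t1.aname
NULL | 2 | NULL | Dave
NULL | 5 | NULL | Dave
NULL | 9 | NULL | Carol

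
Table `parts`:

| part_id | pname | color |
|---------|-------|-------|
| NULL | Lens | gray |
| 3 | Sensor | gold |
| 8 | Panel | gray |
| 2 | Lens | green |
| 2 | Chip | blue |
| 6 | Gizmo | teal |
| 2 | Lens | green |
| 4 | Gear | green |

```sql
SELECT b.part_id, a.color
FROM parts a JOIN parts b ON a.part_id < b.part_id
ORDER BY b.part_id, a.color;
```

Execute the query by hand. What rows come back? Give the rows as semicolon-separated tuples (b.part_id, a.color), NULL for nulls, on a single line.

(3, blue); (3, green); (3, green); (4, blue); (4, gold); (4, green); (4, green); (6, blue); (6, gold); (6, green); (6, green); (6, green); (8, blue); (8, gold); (8, green); (8, green); (8, green); (8, teal)

INNER JOIN keeps only pairs where the ON condition holds.
Matching on a.part_id < b.part_id. A NULL in a compared column never satisfies the condition.
Matched pairs: 18.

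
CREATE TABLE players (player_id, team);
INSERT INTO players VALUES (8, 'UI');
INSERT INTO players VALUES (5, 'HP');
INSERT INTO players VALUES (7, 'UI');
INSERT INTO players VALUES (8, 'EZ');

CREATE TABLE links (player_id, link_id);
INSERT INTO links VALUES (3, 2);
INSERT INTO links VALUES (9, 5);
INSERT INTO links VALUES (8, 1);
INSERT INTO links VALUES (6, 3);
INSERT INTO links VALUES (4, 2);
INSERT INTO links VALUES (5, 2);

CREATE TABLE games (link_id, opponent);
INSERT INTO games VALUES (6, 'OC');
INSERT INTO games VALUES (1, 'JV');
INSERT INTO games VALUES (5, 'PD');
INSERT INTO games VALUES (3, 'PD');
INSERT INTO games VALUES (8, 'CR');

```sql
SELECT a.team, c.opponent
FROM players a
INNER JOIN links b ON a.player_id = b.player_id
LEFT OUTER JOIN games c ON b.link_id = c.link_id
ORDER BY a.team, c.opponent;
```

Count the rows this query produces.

Step 1 — a INNER JOIN b on player_id → 3 row(s).
Then LEFT JOIN `games c` on link_id: each of those 3 rows is kept; rows whose b.link_id has no match in c get NULL for c's columns.
Result: 3 row(s).

3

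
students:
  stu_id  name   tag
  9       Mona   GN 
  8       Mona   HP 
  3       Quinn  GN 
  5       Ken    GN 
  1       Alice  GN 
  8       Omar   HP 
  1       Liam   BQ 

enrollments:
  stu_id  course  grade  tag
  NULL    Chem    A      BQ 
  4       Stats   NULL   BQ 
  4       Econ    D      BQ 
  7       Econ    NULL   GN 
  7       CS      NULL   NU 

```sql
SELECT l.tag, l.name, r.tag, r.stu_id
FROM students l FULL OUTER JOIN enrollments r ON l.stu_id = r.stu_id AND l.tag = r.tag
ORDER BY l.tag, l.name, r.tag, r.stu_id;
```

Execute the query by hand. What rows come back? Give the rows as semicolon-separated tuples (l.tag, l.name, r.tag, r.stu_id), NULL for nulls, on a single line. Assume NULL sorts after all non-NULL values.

(BQ, Liam, NULL, NULL); (GN, Alice, NULL, NULL); (GN, Ken, NULL, NULL); (GN, Mona, NULL, NULL); (GN, Quinn, NULL, NULL); (HP, Mona, NULL, NULL); (HP, Omar, NULL, NULL); (NULL, NULL, BQ, 4); (NULL, NULL, BQ, 4); (NULL, NULL, BQ, NULL); (NULL, NULL, GN, 7); (NULL, NULL, NU, 7)

FULL OUTER JOIN keeps every row from both sides; unmatched rows get NULL for the other side's columns.
Matching on l.stu_id = r.stu_id AND l.tag = r.tag. A NULL in a compared column never satisfies the condition.
- l[0] stu_id=9, tag=GN → no match; kept with NULLs on the r side.
- l[1] stu_id=8, tag=HP → no match; kept with NULLs on the r side.
- l[2] stu_id=3, tag=GN → no match; kept with NULLs on the r side.
- l[3] stu_id=5, tag=GN → no match; kept with NULLs on the r side.
- l[4] stu_id=1, tag=GN → no match; kept with NULLs on the r side.
- l[5] stu_id=8, tag=HP → no match; kept with NULLs on the r side.
- l[6] stu_id=1, tag=BQ → no match; kept with NULLs on the r side.
- plus 5 unmatched r row(s), each kept with NULL l columns.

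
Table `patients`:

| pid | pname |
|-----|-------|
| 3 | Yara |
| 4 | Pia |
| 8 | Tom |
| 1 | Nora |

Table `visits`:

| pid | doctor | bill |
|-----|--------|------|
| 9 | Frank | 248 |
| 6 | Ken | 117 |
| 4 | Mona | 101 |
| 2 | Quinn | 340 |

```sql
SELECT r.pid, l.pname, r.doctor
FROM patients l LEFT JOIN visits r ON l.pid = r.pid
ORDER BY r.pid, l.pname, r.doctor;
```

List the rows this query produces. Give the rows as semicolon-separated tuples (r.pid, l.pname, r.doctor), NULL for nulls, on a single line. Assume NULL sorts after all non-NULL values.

(4, Pia, Mona); (NULL, Nora, NULL); (NULL, Tom, NULL); (NULL, Yara, NULL)

LEFT JOIN keeps every row from `patients`; unmatched rows get NULL for `visits`'s columns.
Matching on l.pid = r.pid.
Matched pairs: 1; unmatched l rows kept: 3.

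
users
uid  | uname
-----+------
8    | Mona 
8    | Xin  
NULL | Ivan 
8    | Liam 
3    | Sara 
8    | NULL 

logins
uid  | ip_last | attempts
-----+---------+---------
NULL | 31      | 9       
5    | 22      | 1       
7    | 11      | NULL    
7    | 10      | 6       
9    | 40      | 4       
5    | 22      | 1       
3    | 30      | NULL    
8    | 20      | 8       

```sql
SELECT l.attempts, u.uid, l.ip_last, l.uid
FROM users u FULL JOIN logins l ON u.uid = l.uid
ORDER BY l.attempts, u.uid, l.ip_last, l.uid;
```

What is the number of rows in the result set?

12

FULL OUTER JOIN keeps every row from both sides; unmatched rows get NULL for the other side's columns.
Matching on u.uid = l.uid. A NULL in a compared column never satisfies the condition.
- u[0] uid=8 → 1 match(es) in l → 1 row(s).
- u[1] uid=8 → 1 match(es) in l → 1 row(s).
- u[2] uid=NULL → no match; kept with NULLs on the l side.
- u[3] uid=8 → 1 match(es) in l → 1 row(s).
- u[4] uid=3 → 1 match(es) in l → 1 row(s).
- u[5] uid=8 → 1 match(es) in l → 1 row(s).
- 6 l row(s) had no u match → kept, u columns NULL.
Total: 5 matched + 7 padded = 12 rows.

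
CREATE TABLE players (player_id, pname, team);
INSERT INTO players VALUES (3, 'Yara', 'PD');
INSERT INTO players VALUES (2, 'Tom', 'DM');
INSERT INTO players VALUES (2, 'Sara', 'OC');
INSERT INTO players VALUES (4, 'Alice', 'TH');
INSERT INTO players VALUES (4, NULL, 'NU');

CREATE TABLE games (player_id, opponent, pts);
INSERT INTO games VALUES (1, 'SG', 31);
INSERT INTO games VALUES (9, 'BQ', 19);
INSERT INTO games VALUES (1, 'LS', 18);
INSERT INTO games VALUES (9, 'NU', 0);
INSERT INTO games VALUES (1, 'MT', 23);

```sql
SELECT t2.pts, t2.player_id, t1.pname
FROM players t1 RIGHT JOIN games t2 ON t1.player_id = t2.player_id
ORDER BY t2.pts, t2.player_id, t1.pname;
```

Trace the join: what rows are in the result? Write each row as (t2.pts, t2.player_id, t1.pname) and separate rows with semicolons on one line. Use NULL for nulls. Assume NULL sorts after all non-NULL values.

(0, 9, NULL); (18, 1, NULL); (19, 9, NULL); (23, 1, NULL); (31, 1, NULL)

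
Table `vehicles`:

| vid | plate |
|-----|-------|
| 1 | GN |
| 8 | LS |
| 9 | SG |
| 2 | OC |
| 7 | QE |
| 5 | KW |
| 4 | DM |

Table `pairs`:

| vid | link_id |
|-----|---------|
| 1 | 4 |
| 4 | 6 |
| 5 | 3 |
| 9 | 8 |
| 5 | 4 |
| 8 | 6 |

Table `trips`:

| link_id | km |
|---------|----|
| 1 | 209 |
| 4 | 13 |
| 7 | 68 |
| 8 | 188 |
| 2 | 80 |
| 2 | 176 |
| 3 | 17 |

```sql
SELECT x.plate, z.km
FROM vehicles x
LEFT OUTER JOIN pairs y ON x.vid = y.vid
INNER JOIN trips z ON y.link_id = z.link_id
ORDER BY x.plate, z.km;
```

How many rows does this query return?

Joins associate left-to-right: vehicles LEFT JOIN pairs on vid gives 8 intermediate row(s).
Then INNER JOIN `trips z` on link_id: keep only rows whose y.link_id appears in z.
Result: 4 row(s).

4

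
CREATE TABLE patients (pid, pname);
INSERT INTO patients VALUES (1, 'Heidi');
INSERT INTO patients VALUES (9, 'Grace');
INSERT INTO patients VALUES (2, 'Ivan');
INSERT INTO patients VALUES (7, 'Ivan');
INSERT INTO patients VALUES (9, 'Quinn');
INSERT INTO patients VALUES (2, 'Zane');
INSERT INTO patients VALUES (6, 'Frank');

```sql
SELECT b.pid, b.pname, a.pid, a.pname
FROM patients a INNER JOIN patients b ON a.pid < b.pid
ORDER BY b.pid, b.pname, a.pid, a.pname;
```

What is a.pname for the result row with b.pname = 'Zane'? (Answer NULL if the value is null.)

Heidi

INNER JOIN keeps only pairs where the ON condition holds.
Matching on a.pid < b.pid.
- a row (pid=1): matches 6 b row(s) → 6 output row(s).
- a row (pid=9): no match → dropped.
- a row (pid=2): matches 4 b row(s) → 4 output row(s).
- a row (pid=7): matches 2 b row(s) → 2 output row(s).
- a row (pid=9): no match → dropped.
- a row (pid=2): matches 4 b row(s) → 4 output row(s).
- a row (pid=6): matches 3 b row(s) → 3 output row(s).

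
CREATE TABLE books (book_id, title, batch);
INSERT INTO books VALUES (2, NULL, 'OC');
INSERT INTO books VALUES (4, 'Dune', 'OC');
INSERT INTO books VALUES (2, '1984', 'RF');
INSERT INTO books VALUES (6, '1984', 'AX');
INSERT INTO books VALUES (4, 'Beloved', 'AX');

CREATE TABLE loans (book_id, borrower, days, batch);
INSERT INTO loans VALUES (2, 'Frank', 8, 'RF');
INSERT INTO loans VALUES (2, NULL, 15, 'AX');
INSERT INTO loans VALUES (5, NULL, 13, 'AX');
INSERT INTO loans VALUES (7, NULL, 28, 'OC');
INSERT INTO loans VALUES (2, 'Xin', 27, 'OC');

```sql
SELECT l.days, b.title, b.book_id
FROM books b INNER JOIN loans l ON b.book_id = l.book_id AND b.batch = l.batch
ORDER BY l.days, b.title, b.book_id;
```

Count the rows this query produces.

2

INNER JOIN keeps only pairs where the ON condition holds.
Matching on b.book_id = l.book_id AND b.batch = l.batch.
- book_id=2, batch=OC: 1 matching l row(s), so 1 row(s) emitted.
- book_id=4, batch=OC: no matching l row, dropped.
- book_id=2, batch=RF: 1 matching l row(s), so 1 row(s) emitted.
- book_id=6, batch=AX: no matching l row, dropped.
- book_id=4, batch=AX: no matching l row, dropped.
Total: 2 rows.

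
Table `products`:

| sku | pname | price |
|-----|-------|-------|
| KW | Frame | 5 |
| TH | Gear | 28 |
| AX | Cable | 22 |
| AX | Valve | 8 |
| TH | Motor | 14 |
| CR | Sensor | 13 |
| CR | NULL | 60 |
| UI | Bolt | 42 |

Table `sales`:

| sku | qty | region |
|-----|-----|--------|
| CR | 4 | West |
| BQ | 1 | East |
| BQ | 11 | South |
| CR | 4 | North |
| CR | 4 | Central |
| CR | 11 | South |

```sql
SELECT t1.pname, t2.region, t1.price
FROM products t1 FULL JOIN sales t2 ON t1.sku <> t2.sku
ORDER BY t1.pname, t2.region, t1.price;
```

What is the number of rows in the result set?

FULL OUTER JOIN keeps every row from both sides; unmatched rows get NULL for the other side's columns.
Matching on t1.sku <> t2.sku.
- t1[0] sku=KW → 6 match(es) in t2 → 6 row(s).
- t1[1] sku=TH → 6 match(es) in t2 → 6 row(s).
- t1[2] sku=AX → 6 match(es) in t2 → 6 row(s).
- t1[3] sku=AX → 6 match(es) in t2 → 6 row(s).
- t1[4] sku=TH → 6 match(es) in t2 → 6 row(s).
- t1[5] sku=CR → 2 match(es) in t2 → 2 row(s).
- t1[6] sku=CR → 2 match(es) in t2 → 2 row(s).
- t1[7] sku=UI → 6 match(es) in t2 → 6 row(s).
Total: 40 rows.

40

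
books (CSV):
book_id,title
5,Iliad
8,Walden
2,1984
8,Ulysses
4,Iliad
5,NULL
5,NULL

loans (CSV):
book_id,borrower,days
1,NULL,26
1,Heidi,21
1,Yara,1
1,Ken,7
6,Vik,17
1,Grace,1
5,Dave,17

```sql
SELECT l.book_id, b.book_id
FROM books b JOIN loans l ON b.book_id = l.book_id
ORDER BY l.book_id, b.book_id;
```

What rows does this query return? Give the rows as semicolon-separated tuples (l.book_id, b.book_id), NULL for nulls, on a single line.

INNER JOIN keeps only pairs where the ON condition holds.
Matching on b.book_id = l.book_id.
- b (book_id=5) pairs with 1 row(s) of l.
- b (book_id=8) has no partner → excluded.
- b (book_id=2) has no partner → excluded.
- b (book_id=8) has no partner → excluded.
- b (book_id=4) has no partner → excluded.
- b (book_id=5) pairs with 1 row(s) of l.
- b (book_id=5) pairs with 1 row(s) of l.
After projecting and ordering:
l.book_id | b.book_id
5 | 5
5 | 5
5 | 5

(5, 5); (5, 5); (5, 5)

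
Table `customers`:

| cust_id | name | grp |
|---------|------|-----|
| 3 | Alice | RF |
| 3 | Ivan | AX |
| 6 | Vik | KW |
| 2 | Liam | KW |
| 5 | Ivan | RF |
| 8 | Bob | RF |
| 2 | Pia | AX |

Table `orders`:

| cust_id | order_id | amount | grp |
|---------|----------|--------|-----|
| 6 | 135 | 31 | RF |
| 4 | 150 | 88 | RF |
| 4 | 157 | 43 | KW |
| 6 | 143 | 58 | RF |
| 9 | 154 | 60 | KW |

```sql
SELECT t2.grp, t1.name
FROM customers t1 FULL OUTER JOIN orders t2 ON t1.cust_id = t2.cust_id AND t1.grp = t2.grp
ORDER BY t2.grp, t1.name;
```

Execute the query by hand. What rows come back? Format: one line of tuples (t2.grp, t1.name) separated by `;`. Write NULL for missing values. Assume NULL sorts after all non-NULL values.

(KW, NULL); (KW, NULL); (RF, NULL); (RF, NULL); (RF, NULL); (NULL, Alice); (NULL, Bob); (NULL, Ivan); (NULL, Ivan); (NULL, Liam); (NULL, Pia); (NULL, Vik)

FULL OUTER JOIN keeps every row from both sides; unmatched rows get NULL for the other side's columns.
Matching on t1.cust_id = t2.cust_id AND t1.grp = t2.grp.
Matched pairs: 0; unmatched t1 rows kept: 7; unmatched t2 rows kept: 5.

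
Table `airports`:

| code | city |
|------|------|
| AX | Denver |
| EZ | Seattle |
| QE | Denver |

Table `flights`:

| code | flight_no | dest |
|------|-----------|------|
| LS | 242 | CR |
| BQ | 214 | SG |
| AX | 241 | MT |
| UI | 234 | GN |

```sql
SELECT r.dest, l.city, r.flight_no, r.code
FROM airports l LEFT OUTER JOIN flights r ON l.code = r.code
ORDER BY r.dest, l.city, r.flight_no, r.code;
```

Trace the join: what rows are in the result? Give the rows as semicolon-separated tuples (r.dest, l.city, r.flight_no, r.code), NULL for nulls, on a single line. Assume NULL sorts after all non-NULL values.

(MT, Denver, 241, AX); (NULL, Denver, NULL, NULL); (NULL, Seattle, NULL, NULL)

LEFT JOIN keeps every row from `airports`; unmatched rows get NULL for `flights`'s columns.
Matching on l.code = r.code.
- l[0] code=AX → 1 match(es) in r → 1 row(s).
- l[1] code=EZ → no match; kept with NULLs on the r side.
- l[2] code=QE → no match; kept with NULLs on the r side.
After projecting and ordering:
r.dest | l.city | r.flight_no | r.code
MT | Denver | 241 | AX
NULL | Denver | NULL | NULL
NULL | Seattle | NULL | NULL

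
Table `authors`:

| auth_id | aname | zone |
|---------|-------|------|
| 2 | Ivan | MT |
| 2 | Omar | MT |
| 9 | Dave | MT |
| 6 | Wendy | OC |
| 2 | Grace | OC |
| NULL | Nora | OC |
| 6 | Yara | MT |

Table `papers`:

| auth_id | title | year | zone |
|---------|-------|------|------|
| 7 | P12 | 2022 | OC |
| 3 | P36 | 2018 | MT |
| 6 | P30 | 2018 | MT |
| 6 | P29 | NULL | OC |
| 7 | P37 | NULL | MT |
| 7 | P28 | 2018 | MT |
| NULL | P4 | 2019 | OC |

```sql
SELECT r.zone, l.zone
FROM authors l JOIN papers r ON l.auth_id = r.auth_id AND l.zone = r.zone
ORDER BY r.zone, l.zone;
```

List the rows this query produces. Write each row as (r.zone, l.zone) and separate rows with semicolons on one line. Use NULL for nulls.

(MT, MT); (OC, OC)

INNER JOIN keeps only pairs where the ON condition holds.
Matching on l.auth_id = r.auth_id AND l.zone = r.zone. A NULL in a compared column never satisfies the condition.
- l row (auth_id=2, zone=MT): no match → dropped.
- l row (auth_id=2, zone=MT): no match → dropped.
- l row (auth_id=9, zone=MT): no match → dropped.
- l row (auth_id=6, zone=OC): matches 1 r row(s) → 1 output row(s).
- l row (auth_id=2, zone=OC): no match → dropped.
- l row (auth_id=NULL, zone=OC): no match → dropped.
- l row (auth_id=6, zone=MT): matches 1 r row(s) → 1 output row(s).
After projecting and ordering:
r.zone | l.zone
MT | MT
OC | OC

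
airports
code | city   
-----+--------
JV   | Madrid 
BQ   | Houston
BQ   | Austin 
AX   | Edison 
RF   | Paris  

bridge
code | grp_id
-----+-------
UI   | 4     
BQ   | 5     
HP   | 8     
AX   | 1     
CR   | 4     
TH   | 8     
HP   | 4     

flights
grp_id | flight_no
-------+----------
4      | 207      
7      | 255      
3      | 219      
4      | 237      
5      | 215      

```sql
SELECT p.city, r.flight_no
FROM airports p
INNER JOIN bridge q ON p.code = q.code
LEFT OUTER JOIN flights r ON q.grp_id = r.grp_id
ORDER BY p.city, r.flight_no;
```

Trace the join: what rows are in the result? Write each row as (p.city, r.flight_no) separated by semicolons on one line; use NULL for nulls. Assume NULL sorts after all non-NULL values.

(Austin, 215); (Edison, NULL); (Houston, 215)

Evaluate left to right. First `airports p INNER JOIN bridge q` on code: 3 row(s).
Then LEFT JOIN `flights r` on grp_id: each of those 3 rows is kept; rows whose q.grp_id has no match in r get NULL for r's columns.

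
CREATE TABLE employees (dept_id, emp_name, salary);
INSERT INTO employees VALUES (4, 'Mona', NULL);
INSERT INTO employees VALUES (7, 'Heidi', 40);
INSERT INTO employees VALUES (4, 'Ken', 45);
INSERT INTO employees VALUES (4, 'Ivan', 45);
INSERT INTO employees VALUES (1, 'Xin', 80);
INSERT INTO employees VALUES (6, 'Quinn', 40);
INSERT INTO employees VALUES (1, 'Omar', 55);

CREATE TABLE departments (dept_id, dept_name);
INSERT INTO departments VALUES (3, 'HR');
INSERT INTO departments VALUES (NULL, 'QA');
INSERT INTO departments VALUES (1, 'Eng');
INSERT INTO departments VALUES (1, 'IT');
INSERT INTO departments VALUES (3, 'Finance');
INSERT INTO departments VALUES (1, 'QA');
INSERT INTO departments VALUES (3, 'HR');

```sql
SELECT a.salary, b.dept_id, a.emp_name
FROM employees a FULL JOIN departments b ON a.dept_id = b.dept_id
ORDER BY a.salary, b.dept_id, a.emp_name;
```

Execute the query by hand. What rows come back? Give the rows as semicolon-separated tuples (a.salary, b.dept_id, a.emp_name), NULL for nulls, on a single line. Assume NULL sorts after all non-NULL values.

(40, NULL, Heidi); (40, NULL, Quinn); (45, NULL, Ivan); (45, NULL, Ken); (55, 1, Omar); (55, 1, Omar); (55, 1, Omar); (80, 1, Xin); (80, 1, Xin); (80, 1, Xin); (NULL, 3, NULL); (NULL, 3, NULL); (NULL, 3, NULL); (NULL, NULL, Mona); (NULL, NULL, NULL)

FULL OUTER JOIN keeps every row from both sides; unmatched rows get NULL for the other side's columns.
Matching on a.dept_id = b.dept_id. A NULL in a compared column never satisfies the condition.
Matched pairs: 6; unmatched a rows kept: 5; unmatched b rows kept: 4.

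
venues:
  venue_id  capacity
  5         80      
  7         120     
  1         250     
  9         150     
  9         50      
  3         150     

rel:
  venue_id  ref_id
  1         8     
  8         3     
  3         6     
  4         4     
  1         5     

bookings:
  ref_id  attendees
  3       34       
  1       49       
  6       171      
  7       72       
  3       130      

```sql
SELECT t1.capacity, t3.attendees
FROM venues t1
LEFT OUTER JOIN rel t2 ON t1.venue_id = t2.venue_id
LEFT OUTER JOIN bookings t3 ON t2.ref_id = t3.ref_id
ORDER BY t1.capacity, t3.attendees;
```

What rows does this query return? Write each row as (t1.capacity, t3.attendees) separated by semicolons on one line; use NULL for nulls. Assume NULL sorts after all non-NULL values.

Step 1 — t1 LEFT JOIN t2 on venue_id → 7 row(s).
Then LEFT JOIN `bookings t3` on ref_id: each of those 7 rows is kept; rows whose t2.ref_id has no match in t3 get NULL for t3's columns.

(50, NULL); (80, NULL); (120, NULL); (150, 171); (150, NULL); (250, NULL); (250, NULL)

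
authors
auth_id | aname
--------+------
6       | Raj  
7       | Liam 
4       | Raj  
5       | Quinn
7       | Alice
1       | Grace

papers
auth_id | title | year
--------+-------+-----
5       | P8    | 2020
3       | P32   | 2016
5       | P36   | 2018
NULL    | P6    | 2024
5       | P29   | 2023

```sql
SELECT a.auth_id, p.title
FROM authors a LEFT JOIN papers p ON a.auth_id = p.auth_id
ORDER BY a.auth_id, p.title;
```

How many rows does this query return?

8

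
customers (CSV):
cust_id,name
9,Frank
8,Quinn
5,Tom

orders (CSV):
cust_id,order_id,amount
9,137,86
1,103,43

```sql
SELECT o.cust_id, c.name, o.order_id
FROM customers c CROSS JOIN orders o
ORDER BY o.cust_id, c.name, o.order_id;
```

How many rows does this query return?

CROSS JOIN pairs every row of `customers` with every row of `orders`: 3 × 2 = 6 rows.

6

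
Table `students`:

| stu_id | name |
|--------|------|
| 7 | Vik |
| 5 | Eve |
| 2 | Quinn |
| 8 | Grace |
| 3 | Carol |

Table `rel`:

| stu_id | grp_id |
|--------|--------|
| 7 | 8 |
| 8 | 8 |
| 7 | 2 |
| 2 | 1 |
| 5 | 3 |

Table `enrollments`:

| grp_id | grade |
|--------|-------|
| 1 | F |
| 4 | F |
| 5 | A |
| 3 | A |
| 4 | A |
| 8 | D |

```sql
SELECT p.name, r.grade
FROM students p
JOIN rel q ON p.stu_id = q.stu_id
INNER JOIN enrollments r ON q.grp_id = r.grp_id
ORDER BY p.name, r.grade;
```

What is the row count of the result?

Step 1 — p INNER JOIN q on stu_id → 5 row(s).
Then INNER JOIN `enrollments r` on grp_id: keep only rows whose q.grp_id appears in r.
Result: 4 row(s).

4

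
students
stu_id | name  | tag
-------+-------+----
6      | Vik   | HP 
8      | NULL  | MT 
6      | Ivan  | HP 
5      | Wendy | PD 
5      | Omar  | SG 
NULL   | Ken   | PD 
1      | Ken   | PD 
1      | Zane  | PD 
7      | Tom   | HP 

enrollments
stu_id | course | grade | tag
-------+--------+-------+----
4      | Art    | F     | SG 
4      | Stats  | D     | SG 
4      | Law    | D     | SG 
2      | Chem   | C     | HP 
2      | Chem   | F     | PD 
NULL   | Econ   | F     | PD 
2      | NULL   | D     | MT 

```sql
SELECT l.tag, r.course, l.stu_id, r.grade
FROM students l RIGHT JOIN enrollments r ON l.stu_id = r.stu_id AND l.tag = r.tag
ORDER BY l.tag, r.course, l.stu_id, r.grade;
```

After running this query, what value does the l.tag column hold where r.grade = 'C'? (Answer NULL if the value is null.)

NULL

RIGHT JOIN keeps every row from `enrollments`; unmatched rows get NULL for `students`'s columns.
Matching on l.stu_id = r.stu_id AND l.tag = r.tag. A NULL in a compared column never satisfies the condition.
- l row (stu_id=6, tag=HP): no match.
- l row (stu_id=8, tag=MT): no match.
- l row (stu_id=6, tag=HP): no match.
- l row (stu_id=5, tag=PD): no match.
- l row (stu_id=5, tag=SG): no match.
- l row (stu_id=NULL, tag=PD): no match.
- l row (stu_id=1, tag=PD): no match.
- l row (stu_id=1, tag=PD): no match.
- l row (stu_id=7, tag=HP): no match.
- plus 7 unmatched r row(s), each kept with NULL l columns.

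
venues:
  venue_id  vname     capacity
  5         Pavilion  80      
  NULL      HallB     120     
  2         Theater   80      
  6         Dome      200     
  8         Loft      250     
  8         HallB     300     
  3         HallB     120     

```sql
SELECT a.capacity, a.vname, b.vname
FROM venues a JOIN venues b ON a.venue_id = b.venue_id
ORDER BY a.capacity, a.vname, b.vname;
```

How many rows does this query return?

8

INNER JOIN keeps only pairs where the ON condition holds.
Matching on a.venue_id = b.venue_id. A NULL in a compared column never satisfies the condition.
Matched pairs: 8.
Total: 8 rows.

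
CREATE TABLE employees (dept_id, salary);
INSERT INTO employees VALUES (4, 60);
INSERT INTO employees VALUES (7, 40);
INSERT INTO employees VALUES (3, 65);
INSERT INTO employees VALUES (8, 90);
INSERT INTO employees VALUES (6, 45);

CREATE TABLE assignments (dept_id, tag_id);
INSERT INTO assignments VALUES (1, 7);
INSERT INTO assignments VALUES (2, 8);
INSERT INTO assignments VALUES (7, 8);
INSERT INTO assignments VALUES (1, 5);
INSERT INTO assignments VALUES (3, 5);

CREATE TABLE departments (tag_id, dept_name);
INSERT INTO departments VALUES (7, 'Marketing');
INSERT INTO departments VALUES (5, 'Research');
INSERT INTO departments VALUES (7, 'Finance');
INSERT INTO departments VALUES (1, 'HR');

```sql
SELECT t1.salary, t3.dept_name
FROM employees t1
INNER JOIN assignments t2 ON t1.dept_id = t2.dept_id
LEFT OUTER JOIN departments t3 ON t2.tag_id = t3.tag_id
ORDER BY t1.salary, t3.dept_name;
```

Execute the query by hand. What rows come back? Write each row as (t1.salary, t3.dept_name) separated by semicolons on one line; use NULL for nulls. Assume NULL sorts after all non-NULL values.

(40, NULL); (65, Research)

Step 1 — t1 INNER JOIN t2 on dept_id → 2 row(s).
Then LEFT JOIN `departments t3` on tag_id: each of those 2 rows is kept; rows whose t2.tag_id has no match in t3 get NULL for t3's columns.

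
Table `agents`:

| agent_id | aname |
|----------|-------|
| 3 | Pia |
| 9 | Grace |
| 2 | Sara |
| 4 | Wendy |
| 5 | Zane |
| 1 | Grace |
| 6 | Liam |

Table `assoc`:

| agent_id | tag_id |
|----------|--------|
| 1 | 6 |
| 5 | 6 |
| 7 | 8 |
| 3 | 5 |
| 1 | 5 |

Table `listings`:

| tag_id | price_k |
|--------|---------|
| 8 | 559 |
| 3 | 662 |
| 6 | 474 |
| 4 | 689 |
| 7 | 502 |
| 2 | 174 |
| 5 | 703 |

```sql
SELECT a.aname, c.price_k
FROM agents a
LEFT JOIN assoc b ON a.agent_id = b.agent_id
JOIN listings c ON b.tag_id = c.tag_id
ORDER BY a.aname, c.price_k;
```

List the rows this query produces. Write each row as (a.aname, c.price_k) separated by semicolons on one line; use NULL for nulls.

(Grace, 474); (Grace, 703); (Pia, 703); (Zane, 474)

Evaluate left to right. First `agents a LEFT JOIN assoc b` on agent_id: 8 row(s).
Then INNER JOIN `listings c` on tag_id: keep only rows whose b.tag_id appears in c.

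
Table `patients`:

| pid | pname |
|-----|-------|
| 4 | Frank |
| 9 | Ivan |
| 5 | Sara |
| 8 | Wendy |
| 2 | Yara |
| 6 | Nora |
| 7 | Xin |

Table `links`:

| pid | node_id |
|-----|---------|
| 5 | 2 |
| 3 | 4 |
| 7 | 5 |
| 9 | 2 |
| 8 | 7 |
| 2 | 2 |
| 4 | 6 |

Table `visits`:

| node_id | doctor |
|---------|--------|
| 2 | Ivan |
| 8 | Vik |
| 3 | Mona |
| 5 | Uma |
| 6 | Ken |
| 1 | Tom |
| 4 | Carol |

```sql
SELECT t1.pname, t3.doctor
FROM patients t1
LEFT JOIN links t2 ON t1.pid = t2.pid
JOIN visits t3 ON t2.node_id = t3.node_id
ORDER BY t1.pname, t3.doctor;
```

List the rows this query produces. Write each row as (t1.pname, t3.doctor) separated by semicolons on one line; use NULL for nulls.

(Frank, Ken); (Ivan, Ivan); (Sara, Ivan); (Xin, Uma); (Yara, Ivan)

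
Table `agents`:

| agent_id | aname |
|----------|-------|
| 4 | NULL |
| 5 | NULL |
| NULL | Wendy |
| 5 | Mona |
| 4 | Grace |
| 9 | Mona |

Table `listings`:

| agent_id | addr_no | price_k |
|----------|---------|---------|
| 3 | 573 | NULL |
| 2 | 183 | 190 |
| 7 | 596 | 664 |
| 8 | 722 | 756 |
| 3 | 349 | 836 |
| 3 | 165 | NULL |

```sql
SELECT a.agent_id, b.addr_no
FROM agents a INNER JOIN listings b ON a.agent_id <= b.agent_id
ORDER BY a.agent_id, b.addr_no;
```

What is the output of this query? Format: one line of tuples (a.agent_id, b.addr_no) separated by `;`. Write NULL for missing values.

(4, 596); (4, 596); (4, 722); (4, 722); (5, 596); (5, 596); (5, 722); (5, 722)

INNER JOIN keeps only pairs where the ON condition holds.
Matching on a.agent_id <= b.agent_id. A NULL in a compared column never satisfies the condition.
- agent_id=4: 2 matching b row(s), so 2 row(s) emitted.
- agent_id=5: 2 matching b row(s), so 2 row(s) emitted.
- agent_id=NULL: no matching b row, dropped.
- agent_id=5: 2 matching b row(s), so 2 row(s) emitted.
- agent_id=4: 2 matching b row(s), so 2 row(s) emitted.
- agent_id=9: no matching b row, dropped.
After projecting and ordering:
a.agent_id | b.addr_no
4 | 596
4 | 596
4 | 722
4 | 722
5 | 596
5 | 596
5 | 722
5 | 722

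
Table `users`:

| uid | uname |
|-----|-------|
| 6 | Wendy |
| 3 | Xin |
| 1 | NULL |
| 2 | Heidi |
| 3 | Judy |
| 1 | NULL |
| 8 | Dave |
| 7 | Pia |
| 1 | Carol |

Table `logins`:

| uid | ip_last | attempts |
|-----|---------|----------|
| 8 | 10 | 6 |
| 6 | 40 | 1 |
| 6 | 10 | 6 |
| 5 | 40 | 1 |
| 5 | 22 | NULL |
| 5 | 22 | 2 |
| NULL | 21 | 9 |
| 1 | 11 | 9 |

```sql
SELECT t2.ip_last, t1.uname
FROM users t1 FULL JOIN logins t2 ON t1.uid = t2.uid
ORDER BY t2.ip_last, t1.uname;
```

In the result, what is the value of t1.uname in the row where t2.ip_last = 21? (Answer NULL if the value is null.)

NULL

FULL OUTER JOIN keeps every row from both sides; unmatched rows get NULL for the other side's columns.
Matching on t1.uid = t2.uid. A NULL in a compared column never satisfies the condition.
- t1 (uid=6) pairs with 2 row(s) of t2.
- t1 (uid=3) has no partner → padded with NULL.
- t1 (uid=1) pairs with 1 row(s) of t2.
- t1 (uid=2) has no partner → padded with NULL.
- t1 (uid=3) has no partner → padded with NULL.
- t1 (uid=1) pairs with 1 row(s) of t2.
- t1 (uid=8) pairs with 1 row(s) of t2.
- t1 (uid=7) has no partner → padded with NULL.
- t1 (uid=1) pairs with 1 row(s) of t2.
- 4 t2 row(s) had no t1 match → kept, t1 columns NULL.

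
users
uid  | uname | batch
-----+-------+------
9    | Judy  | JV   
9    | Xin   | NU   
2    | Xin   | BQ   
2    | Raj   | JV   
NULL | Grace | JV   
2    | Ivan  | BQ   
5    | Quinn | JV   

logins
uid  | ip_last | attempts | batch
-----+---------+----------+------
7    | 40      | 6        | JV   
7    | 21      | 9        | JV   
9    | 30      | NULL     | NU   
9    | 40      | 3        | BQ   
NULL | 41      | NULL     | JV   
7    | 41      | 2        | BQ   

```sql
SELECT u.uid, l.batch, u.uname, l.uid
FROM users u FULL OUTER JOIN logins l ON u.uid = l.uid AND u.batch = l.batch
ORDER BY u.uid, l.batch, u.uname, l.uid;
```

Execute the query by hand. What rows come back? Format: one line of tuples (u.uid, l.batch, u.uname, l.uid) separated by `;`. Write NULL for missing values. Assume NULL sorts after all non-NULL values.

FULL OUTER JOIN keeps every row from both sides; unmatched rows get NULL for the other side's columns.
Matching on u.uid = l.uid AND u.batch = l.batch. A NULL in a compared column never satisfies the condition.
- u (uid=9, batch=JV) has no partner → padded with NULL.
- u (uid=9, batch=NU) pairs with 1 row(s) of l.
- u (uid=2, batch=BQ) has no partner → padded with NULL.
- u (uid=2, batch=JV) has no partner → padded with NULL.
- u (uid=NULL, batch=JV) has no partner → padded with NULL.
- u (uid=2, batch=BQ) has no partner → padded with NULL.
- u (uid=5, batch=JV) has no partner → padded with NULL.
- 5 l row(s) had no u match → kept, u columns NULL.

(2, NULL, Ivan, NULL); (2, NULL, Raj, NULL); (2, NULL, Xin, NULL); (5, NULL, Quinn, NULL); (9, NU, Xin, 9); (9, NULL, Judy, NULL); (NULL, BQ, NULL, 7); (NULL, BQ, NULL, 9); (NULL, JV, NULL, 7); (NULL, JV, NULL, 7); (NULL, JV, NULL, NULL); (NULL, NULL, Grace, NULL)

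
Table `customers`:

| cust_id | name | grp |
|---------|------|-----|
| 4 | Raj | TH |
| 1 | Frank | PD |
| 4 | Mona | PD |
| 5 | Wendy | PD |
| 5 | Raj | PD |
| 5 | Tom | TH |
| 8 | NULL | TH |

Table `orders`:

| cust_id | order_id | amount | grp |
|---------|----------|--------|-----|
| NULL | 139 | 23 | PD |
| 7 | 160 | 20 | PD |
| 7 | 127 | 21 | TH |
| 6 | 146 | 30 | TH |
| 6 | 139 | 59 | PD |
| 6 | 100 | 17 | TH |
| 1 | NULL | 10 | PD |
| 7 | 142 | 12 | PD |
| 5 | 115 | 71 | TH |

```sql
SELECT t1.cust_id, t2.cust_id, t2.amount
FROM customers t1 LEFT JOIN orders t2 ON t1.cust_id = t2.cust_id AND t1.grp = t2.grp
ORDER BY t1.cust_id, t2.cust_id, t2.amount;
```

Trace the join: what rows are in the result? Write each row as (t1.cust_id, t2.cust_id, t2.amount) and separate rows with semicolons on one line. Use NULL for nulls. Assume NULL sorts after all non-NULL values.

LEFT JOIN keeps every row from `customers`; unmatched rows get NULL for `orders`'s columns.
Matching on t1.cust_id = t2.cust_id AND t1.grp = t2.grp. A NULL in a compared column never satisfies the condition.
- t1 (cust_id=4, grp=TH) has no partner → padded with NULL.
- t1 (cust_id=1, grp=PD) pairs with 1 row(s) of t2.
- t1 (cust_id=4, grp=PD) has no partner → padded with NULL.
- t1 (cust_id=5, grp=PD) has no partner → padded with NULL.
- t1 (cust_id=5, grp=PD) has no partner → padded with NULL.
- t1 (cust_id=5, grp=TH) pairs with 1 row(s) of t2.
- t1 (cust_id=8, grp=TH) has no partner → padded with NULL.
After projecting and ordering:
t1.cust_id | t2.cust_id | t2.amount
1 | 1 | 10
4 | NULL | NULL
4 | NULL | NULL
5 | 5 | 71
5 | NULL | NULL
5 | NULL | NULL
8 | NULL | NULL

(1, 1, 10); (4, NULL, NULL); (4, NULL, NULL); (5, 5, 71); (5, NULL, NULL); (5, NULL, NULL); (8, NULL, NULL)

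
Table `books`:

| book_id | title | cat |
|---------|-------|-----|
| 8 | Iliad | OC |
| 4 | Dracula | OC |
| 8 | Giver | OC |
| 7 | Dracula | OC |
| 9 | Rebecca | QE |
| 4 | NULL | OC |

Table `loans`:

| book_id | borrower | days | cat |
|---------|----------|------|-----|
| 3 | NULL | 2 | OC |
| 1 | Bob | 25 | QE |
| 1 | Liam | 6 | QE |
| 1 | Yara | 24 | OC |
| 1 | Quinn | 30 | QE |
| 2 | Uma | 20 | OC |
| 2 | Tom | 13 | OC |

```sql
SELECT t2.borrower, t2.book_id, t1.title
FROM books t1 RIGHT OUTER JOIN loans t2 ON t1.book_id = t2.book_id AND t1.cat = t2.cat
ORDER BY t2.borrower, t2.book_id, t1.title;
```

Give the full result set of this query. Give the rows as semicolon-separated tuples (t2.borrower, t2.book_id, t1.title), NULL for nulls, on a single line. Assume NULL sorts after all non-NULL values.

RIGHT JOIN keeps every row from `loans`; unmatched rows get NULL for `books`'s columns.
Matching on t1.book_id = t2.book_id AND t1.cat = t2.cat.
Matched pairs: 0; unmatched t2 rows kept: 7.

(Bob, 1, NULL); (Liam, 1, NULL); (Quinn, 1, NULL); (Tom, 2, NULL); (Uma, 2, NULL); (Yara, 1, NULL); (NULL, 3, NULL)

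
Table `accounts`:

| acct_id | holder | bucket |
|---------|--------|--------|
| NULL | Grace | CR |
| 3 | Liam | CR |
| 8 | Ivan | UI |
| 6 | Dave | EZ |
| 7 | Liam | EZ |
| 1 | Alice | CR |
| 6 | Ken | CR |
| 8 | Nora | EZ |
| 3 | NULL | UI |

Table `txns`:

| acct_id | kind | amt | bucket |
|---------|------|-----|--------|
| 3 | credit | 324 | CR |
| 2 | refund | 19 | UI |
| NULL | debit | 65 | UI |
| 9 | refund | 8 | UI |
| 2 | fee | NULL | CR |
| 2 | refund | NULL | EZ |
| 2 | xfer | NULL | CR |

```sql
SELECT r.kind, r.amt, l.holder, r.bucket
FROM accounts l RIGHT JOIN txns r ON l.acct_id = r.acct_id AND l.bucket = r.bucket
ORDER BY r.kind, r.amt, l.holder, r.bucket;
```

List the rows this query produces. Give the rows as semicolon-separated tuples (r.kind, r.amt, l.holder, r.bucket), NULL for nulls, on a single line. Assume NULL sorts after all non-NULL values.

(credit, 324, Liam, CR); (debit, 65, NULL, UI); (fee, NULL, NULL, CR); (refund, 8, NULL, UI); (refund, 19, NULL, UI); (refund, NULL, NULL, EZ); (xfer, NULL, NULL, CR)

RIGHT JOIN keeps every row from `txns`; unmatched rows get NULL for `accounts`'s columns.
Matching on l.acct_id = r.acct_id AND l.bucket = r.bucket. A NULL in a compared column never satisfies the condition.
Matched pairs: 1; unmatched r rows kept: 6.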